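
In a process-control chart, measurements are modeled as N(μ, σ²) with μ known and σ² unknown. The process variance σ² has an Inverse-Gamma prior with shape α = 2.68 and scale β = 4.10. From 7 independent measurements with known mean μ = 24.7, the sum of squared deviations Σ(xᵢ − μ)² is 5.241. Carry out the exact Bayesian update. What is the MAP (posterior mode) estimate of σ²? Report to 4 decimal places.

0.9360

With known mean μ and an Inverse-Gamma(α, β) prior on σ², the Normal likelihood is conjugate: posterior is Inv-Gamma(α + n/2, β + Σ(xᵢ−μ)²/2).
Posterior: Inv-Gamma(2.68 + 7/2, 4.10 + 5.241/2) = Inv-Gamma(6.18, 6.7205).
Mode = β/(α+1) = 6.7205/7.18 = 0.9360.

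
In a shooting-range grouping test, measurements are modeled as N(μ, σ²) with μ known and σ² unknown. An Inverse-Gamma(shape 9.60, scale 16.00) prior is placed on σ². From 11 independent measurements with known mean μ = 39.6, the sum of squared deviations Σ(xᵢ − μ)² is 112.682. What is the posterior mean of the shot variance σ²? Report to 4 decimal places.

5.1306

With known mean μ and an Inverse-Gamma(α, β) prior on σ², the Normal likelihood is conjugate: posterior is Inv-Gamma(α + n/2, β + Σ(xᵢ−μ)²/2).
Posterior: Inv-Gamma(9.60 + 11/2, 16.00 + 112.682/2) = Inv-Gamma(15.10, 72.3410).
E[σ²|data] = β/(α−1) = 72.3410/14.10 = 5.1306.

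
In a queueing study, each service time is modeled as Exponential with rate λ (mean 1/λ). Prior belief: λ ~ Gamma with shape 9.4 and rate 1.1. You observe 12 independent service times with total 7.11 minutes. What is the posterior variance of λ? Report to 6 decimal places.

With a Gamma(shape α, rate β) prior on the exponential rate λ, the posterior after n observations with total T = Σxᵢ is Gamma(α+n, β+T).
Posterior: Gamma(9.4+12, 1.1+7.11) = Gamma(21.4, 8.21).
Var = α/β² = 0.317488.

0.317488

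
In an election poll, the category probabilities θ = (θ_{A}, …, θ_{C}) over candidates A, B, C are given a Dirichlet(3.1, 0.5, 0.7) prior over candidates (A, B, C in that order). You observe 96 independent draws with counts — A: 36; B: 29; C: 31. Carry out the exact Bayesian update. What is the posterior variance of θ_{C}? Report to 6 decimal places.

The Dirichlet prior is conjugate to the Multinomial likelihood: each posterior αⱼ = prior αⱼ + observed count nⱼ.
Posterior concentration: (39.1, 29.5, 31.7), total = 100.3.
Var[θ_j] = α_j(Σα−α_j)/((Σα)²(Σα+1)) = 31.7·68.6/(100.3²·101.3) = 0.002134.

0.002134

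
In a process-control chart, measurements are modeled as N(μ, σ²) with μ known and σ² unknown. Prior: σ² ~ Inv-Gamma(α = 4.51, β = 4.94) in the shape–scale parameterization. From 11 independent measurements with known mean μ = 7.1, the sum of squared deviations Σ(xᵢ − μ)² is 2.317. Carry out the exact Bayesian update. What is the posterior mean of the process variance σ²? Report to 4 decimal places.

With known mean μ and an Inverse-Gamma(α, β) prior on σ², the Normal likelihood is conjugate: posterior is Inv-Gamma(α + n/2, β + Σ(xᵢ−μ)²/2).
Posterior: Inv-Gamma(4.51 + 11/2, 4.94 + 2.317/2) = Inv-Gamma(10.01, 6.0985).
E[σ²|data] = β/(α−1) = 6.0985/9.01 = 0.6769.

0.6769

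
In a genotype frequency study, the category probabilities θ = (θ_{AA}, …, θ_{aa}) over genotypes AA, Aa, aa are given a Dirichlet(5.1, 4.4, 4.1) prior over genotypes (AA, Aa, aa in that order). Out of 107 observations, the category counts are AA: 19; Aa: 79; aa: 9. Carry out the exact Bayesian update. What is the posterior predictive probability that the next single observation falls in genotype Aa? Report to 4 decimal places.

0.6915

The Dirichlet prior is conjugate to the Multinomial likelihood: each posterior αⱼ = prior αⱼ + observed count nⱼ.
Posterior concentration: (24.1, 83.4, 13.1), total = 120.6.
P(next = Aa | data) = α_{Aa}/Σα = 0.6915.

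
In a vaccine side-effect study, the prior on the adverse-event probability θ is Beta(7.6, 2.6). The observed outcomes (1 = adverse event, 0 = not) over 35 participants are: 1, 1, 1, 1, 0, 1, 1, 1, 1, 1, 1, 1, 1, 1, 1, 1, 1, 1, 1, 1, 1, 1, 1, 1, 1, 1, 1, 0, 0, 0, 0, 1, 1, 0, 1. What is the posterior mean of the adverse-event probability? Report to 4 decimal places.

0.8097

The Beta prior is conjugate to a Binomial/Bernoulli likelihood; the update adds successes to α and failures to β.
Posterior: Beta(α+k, β+n−k) = Beta(7.6+29, 2.6+6) = Beta(36.6, 8.6).
Posterior mean = α/(α+β) = 36.6/45.2 = 0.8097.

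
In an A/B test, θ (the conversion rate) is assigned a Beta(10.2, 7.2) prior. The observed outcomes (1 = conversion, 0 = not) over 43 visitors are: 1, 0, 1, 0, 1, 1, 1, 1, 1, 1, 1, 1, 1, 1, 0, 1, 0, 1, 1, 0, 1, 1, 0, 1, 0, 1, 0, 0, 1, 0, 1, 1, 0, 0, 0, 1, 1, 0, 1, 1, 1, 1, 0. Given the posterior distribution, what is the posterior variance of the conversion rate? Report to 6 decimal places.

0.003786

The Beta prior is conjugate to a Binomial/Bernoulli likelihood; the update adds successes to α and failures to β.
Posterior: Beta(α+k, β+n−k) = Beta(10.2+28, 7.2+15) = Beta(38.2, 22.2).
Var = αβ/((α+β)²(α+β+1)) = 38.2·22.2/(60.4²·61.4) = 0.003786.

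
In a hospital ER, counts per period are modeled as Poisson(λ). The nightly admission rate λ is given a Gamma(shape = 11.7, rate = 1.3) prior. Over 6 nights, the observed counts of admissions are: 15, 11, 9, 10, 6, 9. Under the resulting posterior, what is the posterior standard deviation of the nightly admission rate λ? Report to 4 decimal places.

1.1599

With a Gamma(shape α, rate β) prior, the Poisson likelihood is conjugate: the posterior is Gamma(α + ΣXᵢ, β + n).
Sum of counts S = 60 over n = 6 nights.
Posterior: Gamma(α+S, β+n) = Gamma(11.7+60, 1.3+6) = Gamma(71.7, 7.3).
SD = √α/β = √71.7/7.3 = 1.1599.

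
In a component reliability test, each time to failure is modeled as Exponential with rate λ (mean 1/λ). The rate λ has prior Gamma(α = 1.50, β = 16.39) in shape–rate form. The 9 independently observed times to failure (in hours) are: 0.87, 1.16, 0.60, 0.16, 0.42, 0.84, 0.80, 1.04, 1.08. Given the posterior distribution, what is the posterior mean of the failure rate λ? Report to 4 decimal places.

0.4495

With a Gamma(shape α, rate β) prior on the exponential rate λ, the posterior after n observations with total T = Σxᵢ is Gamma(α+n, β+T).
Sum of observations T = 6.97 hours; n = 9.
Posterior: Gamma(1.50+9, 16.39+6.97) = Gamma(10.50, 23.36).
Posterior mean of λ = α/β = 10.50/23.36 = 0.4495.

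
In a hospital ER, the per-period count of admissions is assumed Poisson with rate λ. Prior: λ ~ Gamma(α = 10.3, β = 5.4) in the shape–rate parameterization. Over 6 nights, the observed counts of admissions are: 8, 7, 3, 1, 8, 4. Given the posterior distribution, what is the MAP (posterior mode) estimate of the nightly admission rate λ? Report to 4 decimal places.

3.5351

With a Gamma(shape α, rate β) prior, the Poisson likelihood is conjugate: the posterior is Gamma(α + ΣXᵢ, β + n).
Sum of counts S = 31 over n = 6 nights.
Posterior: Gamma(α+S, β+n) = Gamma(10.3+31, 5.4+6) = Gamma(41.3, 11.4).
Mode of Gamma(α,β) for α≥1 is (α−1)/β = 40.3/11.4 = 3.5351.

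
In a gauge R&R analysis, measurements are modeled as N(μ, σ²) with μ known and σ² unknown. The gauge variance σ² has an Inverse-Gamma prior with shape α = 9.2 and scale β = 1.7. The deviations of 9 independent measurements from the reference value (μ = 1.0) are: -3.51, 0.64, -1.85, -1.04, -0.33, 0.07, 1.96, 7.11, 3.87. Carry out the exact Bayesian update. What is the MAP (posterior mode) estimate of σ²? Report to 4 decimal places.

3.0652

With known mean μ and an Inverse-Gamma(α, β) prior on σ², the Normal likelihood is conjugate: posterior is Inv-Gamma(α + n/2, β + Σ(xᵢ−μ)²/2).
Σ(xᵢ−μ)² = (-3.51)² + (0.64)² + (-1.85)² + (-1.04)² + (-0.33)² + (0.07)² + (1.96)² + (7.11)² + (3.87)² = 86.7182.
Posterior: Inv-Gamma(9.2 + 9/2, 1.7 + 86.7182/2) = Inv-Gamma(13.70, 45.05910).
Mode = β/(α+1) = 45.05910/14.70 = 3.0652.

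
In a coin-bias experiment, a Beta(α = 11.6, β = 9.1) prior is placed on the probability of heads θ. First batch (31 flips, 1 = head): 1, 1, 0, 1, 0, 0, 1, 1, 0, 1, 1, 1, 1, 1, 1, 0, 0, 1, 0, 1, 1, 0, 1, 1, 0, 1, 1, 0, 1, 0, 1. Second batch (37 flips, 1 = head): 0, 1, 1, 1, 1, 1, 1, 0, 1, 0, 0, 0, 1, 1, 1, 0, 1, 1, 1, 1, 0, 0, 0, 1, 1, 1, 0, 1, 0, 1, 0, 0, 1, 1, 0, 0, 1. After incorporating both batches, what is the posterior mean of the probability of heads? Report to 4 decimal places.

0.6043

The Beta prior is conjugate to a Binomial/Bernoulli likelihood; the update adds successes to α and failures to β.
After batch 1: Beta(11.6+20, 9.1+11) = Beta(31.6, 20.1).
After batch 2: Beta(31.6+22, 20.1+15) = Beta(53.6, 35.1).
Posterior mean = α/(α+β) = 53.6/88.7 = 0.6043.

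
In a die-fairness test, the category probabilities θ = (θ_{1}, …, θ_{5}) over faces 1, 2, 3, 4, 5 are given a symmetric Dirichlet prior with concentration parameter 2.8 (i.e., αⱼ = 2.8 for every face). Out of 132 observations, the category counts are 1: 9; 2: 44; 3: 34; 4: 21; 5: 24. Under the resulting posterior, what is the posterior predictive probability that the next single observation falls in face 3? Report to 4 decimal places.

The Dirichlet prior is conjugate to the Multinomial likelihood: each posterior αⱼ = prior αⱼ + observed count nⱼ.
Posterior concentration: (11.8, 46.8, 36.8, 23.8, 26.8), total = 146.0.
P(next = 3 | data) = α_{3}/Σα = 0.2521.

0.2521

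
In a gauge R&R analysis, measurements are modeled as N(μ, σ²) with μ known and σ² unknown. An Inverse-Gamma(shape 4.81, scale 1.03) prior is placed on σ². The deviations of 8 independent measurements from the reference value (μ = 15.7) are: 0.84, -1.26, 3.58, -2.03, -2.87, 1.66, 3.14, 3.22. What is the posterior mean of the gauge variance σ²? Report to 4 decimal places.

3.3618

With known mean μ and an Inverse-Gamma(α, β) prior on σ², the Normal likelihood is conjugate: posterior is Inv-Gamma(α + n/2, β + Σ(xᵢ−μ)²/2).
Σ(xᵢ−μ)² = (0.84)² + (-1.26)² + (3.58)² + (-2.03)² + (-2.87)² + (1.66)² + (3.14)² + (3.22)² = 50.4510.
Posterior: Inv-Gamma(4.81 + 8/2, 1.03 + 50.4510/2) = Inv-Gamma(8.81, 26.25550).
E[σ²|data] = β/(α−1) = 26.25550/7.81 = 3.3618.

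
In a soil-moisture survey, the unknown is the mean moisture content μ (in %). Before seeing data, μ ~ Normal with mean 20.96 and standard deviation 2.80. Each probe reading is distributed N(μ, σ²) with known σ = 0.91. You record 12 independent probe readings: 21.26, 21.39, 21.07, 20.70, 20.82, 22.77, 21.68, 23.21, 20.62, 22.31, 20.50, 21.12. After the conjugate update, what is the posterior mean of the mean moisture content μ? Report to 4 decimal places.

21.4499

For Normal data with known variance σ², a Normal(μ₀, σ₀²) prior on μ is conjugate. Posterior precision = 1/σ₀² + n/σ²; posterior mean is the precision-weighted average of μ₀ and x̄.
Σxᵢ = 21.26 + 21.39 + 21.07 + 20.70 + 20.82 + 22.77 + 21.68 + 23.21 + 20.62 + 22.31 + 20.50 + 21.12 = 257.45, so n·x̄ = 257.45.
σ₀² = 2.80² = 7.84, σ² = 0.91² = 0.8281; σ² + n·σ₀² = 0.8281 + 12·7.84 = 94.9081.
Posterior mean = (μ₀/σ₀² + n·x̄/σ²)/(1/σ₀² + n/σ²) = (σ²·μ₀ + σ₀²·n·x̄)/(σ² + n·σ₀²) = (0.8281·20.96 + 7.84·257.45)/94.9081 = 2035.764976/94.9081 = 21.4499.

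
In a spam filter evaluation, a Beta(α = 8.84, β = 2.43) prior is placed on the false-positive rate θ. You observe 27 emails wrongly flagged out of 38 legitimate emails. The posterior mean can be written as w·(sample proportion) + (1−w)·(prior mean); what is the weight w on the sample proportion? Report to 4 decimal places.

0.7713

The Beta prior is conjugate to a Binomial/Bernoulli likelihood; the update adds successes to α and failures to β.
Posterior mean = (α₀+k)/(α₀+β₀+n) = [n/(α₀+β₀+n)]·(k/n) + [(α₀+β₀)/(α₀+β₀+n)]·α₀/(α₀+β₀), so only n and the prior enter the weight.
The weight on the data is w = n/(α₀+β₀+n) = 38/(8.84+2.43+38) = 38/49.27 = 0.7713.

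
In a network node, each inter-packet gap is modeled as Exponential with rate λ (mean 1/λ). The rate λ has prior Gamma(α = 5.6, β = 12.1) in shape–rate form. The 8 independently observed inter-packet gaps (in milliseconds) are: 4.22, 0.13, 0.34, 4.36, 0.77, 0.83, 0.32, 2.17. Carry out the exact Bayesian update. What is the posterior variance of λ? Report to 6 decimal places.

With a Gamma(shape α, rate β) prior on the exponential rate λ, the posterior after n observations with total T = Σxᵢ is Gamma(α+n, β+T).
Sum of observations T = 13.14 milliseconds; n = 8.
Posterior: Gamma(5.6+8, 12.1+13.14) = Gamma(13.6, 25.24).
Var = α/β² = 0.021348.

0.021348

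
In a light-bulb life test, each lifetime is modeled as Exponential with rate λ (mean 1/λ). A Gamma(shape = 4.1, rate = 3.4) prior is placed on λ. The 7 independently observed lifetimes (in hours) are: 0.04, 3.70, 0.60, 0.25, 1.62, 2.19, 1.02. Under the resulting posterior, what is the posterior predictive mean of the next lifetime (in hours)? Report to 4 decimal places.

1.2693

With a Gamma(shape α, rate β) prior on the exponential rate λ, the posterior after n observations with total T = Σxᵢ is Gamma(α+n, β+T).
Sum of observations T = 9.42 hours; n = 7.
Posterior: Gamma(4.1+7, 3.4+9.42) = Gamma(11.1, 12.82).
The predictive distribution for the next observation is Lomax; its mean is β/(α−1) = 12.82/10.1 = 1.2693.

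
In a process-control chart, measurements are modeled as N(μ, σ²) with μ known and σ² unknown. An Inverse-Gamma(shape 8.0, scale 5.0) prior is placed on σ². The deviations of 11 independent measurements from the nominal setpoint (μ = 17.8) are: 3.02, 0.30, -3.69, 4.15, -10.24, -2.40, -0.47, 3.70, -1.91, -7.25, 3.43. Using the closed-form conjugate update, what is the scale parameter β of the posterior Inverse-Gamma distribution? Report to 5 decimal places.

With known mean μ and an Inverse-Gamma(α, β) prior on σ², the Normal likelihood is conjugate: posterior is Inv-Gamma(α + n/2, β + Σ(xᵢ−μ)²/2).
Σ(xᵢ−μ)² = (3.02)² + (0.30)² + (-3.69)² + (4.15)² + (-10.24)² + (-2.40)² + (-0.47)² + (3.70)² + (-1.91)² + (-7.25)² + (3.43)² = 232.5530.
Posterior: Inv-Gamma(8.0 + 11/2, 5.0 + 232.5530/2) = Inv-Gamma(13.50, 121.27650).
Posterior β = 121.27650.

121.27650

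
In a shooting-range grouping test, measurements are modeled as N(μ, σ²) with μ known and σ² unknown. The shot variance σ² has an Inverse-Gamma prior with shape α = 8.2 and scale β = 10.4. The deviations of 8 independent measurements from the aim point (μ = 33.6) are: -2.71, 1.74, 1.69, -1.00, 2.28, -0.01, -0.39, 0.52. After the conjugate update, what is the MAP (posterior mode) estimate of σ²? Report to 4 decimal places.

With known mean μ and an Inverse-Gamma(α, β) prior on σ², the Normal likelihood is conjugate: posterior is Inv-Gamma(α + n/2, β + Σ(xᵢ−μ)²/2).
Σ(xᵢ−μ)² = (-2.71)² + (1.74)² + (1.69)² + (-1.00)² + (2.28)² + (-0.01)² + (-0.39)² + (0.52)² = 19.8488.
Posterior: Inv-Gamma(8.2 + 8/2, 10.4 + 19.8488/2) = Inv-Gamma(12.20, 20.32440).
Mode = β/(α+1) = 20.32440/13.20 = 1.5397.

1.5397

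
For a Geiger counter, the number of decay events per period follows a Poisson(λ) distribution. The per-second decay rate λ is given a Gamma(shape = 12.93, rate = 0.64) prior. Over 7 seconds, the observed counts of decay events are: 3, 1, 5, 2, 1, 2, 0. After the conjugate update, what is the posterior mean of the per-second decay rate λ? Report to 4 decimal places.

3.5249

With a Gamma(shape α, rate β) prior, the Poisson likelihood is conjugate: the posterior is Gamma(α + ΣXᵢ, β + n).
Sum of counts S = 14 over n = 7 seconds.
Posterior: Gamma(α+S, β+n) = Gamma(12.93+14, 0.64+7) = Gamma(26.93, 7.64).
Posterior mean = α/β = 26.93/7.64 = 3.5249.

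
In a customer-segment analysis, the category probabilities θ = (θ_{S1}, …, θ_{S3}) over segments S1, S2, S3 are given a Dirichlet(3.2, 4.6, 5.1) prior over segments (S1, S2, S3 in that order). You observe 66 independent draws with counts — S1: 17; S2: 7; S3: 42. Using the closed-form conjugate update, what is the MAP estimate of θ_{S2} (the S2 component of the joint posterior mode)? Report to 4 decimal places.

The Dirichlet prior is conjugate to the Multinomial likelihood: each posterior αⱼ = prior αⱼ + observed count nⱼ.
Posterior concentration: (20.2, 11.6, 47.1), total = 78.9.
Joint mode component: (α_{S2}−1)/(Σα−K) = 10.6/75.9 = 0.1397.

0.1397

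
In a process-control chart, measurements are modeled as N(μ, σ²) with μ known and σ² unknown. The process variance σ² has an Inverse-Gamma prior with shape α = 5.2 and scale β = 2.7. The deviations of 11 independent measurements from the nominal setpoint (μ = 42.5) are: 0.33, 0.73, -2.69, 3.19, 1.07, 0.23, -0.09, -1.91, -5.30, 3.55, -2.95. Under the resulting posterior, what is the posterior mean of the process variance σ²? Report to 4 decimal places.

4.0053

With known mean μ and an Inverse-Gamma(α, β) prior on σ², the Normal likelihood is conjugate: posterior is Inv-Gamma(α + n/2, β + Σ(xᵢ−μ)²/2).
Σ(xᵢ−μ)² = (0.33)² + (0.73)² + (-2.69)² + (3.19)² + (1.07)² + (0.23)² + (-0.09)² + (-1.91)² + (-5.30)² + (3.55)² + (-2.95)² = 72.3030.
Posterior: Inv-Gamma(5.2 + 11/2, 2.7 + 72.3030/2) = Inv-Gamma(10.70, 38.85150).
E[σ²|data] = β/(α−1) = 38.85150/9.70 = 4.0053.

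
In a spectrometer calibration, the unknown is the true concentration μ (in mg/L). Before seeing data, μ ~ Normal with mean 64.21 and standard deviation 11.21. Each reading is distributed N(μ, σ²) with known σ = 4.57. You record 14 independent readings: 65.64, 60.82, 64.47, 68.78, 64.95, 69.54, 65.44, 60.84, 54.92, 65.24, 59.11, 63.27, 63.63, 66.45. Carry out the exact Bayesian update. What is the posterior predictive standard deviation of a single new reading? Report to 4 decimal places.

For Normal data with known variance σ², a Normal(μ₀, σ₀²) prior on μ is conjugate. Posterior precision = 1/σ₀² + n/σ²; posterior mean is the precision-weighted average of μ₀ and x̄.
σ₀² = 11.21² = 125.6641, σ² = 4.57² = 20.8849; σ² + n·σ₀² = 20.8849 + 14·125.6641 = 1780.1823.
Posterior precision = 1/σ₀² + n/σ² = 1/125.6641 + 14/20.8849 = (σ² + n·σ₀²)/(σ₀²σ²) = 1780.1823/(125.6641·20.8849); posterior variance σₙ² = σ₀²σ²/(σ² + n·σ₀²) = 125.6641·20.8849/1780.1823 = 1.474277.
Predictive variance for one new observation = σₙ² + σ² = 125.6641·20.8849/1780.1823 + 20.8849 = σ²·(σ₀² + 1780.1823)/1780.1823 = 20.8849·1905.8464/1780.1823 = 22.359177; SD = √(20.8849·1905.8464/1780.1823) = 4.7285.

4.7285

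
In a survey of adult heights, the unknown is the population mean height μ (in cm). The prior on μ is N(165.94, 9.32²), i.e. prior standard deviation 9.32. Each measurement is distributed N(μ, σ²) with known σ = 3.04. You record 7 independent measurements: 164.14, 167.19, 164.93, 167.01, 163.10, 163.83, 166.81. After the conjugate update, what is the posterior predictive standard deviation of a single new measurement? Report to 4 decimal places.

3.2469

For Normal data with known variance σ², a Normal(μ₀, σ₀²) prior on μ is conjugate. Posterior precision = 1/σ₀² + n/σ²; posterior mean is the precision-weighted average of μ₀ and x̄.
σ₀² = 9.32² = 86.8624, σ² = 3.04² = 9.2416; σ² + n·σ₀² = 9.2416 + 7·86.8624 = 617.2784.
Posterior precision = 1/σ₀² + n/σ² = 1/86.8624 + 7/9.2416 = (σ² + n·σ₀²)/(σ₀²σ²) = 617.2784/(86.8624·9.2416); posterior variance σₙ² = σ₀²σ²/(σ² + n·σ₀²) = 86.8624·9.2416/617.2784 = 1.300463.
Predictive variance for one new observation = σₙ² + σ² = 86.8624·9.2416/617.2784 + 9.2416 = σ²·(σ₀² + 617.2784)/617.2784 = 9.2416·704.1408/617.2784 = 10.542063; SD = √(9.2416·704.1408/617.2784) = 3.2469.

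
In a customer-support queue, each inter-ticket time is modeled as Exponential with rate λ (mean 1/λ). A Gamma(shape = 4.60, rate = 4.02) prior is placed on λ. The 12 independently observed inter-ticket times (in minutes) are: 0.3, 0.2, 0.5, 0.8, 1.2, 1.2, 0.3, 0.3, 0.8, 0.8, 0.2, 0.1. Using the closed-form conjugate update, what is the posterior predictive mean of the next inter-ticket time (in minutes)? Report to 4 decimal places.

With a Gamma(shape α, rate β) prior on the exponential rate λ, the posterior after n observations with total T = Σxᵢ is Gamma(α+n, β+T).
Sum of observations T = 6.7 minutes; n = 12.
Posterior: Gamma(4.60+12, 4.02+6.7) = Gamma(16.60, 10.72).
The predictive distribution for the next observation is Lomax; its mean is β/(α−1) = 10.72/15.60 = 0.6872.

0.6872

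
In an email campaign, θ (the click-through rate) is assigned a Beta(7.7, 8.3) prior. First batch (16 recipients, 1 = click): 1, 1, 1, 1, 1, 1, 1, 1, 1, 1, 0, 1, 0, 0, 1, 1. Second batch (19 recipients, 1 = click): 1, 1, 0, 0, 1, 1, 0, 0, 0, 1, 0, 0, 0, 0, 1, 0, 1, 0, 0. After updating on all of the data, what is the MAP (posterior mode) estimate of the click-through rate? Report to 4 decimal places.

0.5449

The Beta prior is conjugate to a Binomial/Bernoulli likelihood; the update adds successes to α and failures to β.
After batch 1: Beta(7.7+13, 8.3+3) = Beta(20.7, 11.3).
After batch 2: Beta(20.7+7, 11.3+12) = Beta(27.7, 23.3).
Mode of Beta(a,b) for a,b>1 is (a−1)/(a+b−2) = 26.7/49.0 = 0.5449.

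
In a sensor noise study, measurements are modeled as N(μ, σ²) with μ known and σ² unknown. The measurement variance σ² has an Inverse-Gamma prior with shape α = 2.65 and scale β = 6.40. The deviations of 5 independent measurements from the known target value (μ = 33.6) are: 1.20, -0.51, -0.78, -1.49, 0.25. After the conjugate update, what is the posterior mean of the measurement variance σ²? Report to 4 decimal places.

2.0953

With known mean μ and an Inverse-Gamma(α, β) prior on σ², the Normal likelihood is conjugate: posterior is Inv-Gamma(α + n/2, β + Σ(xᵢ−μ)²/2).
Σ(xᵢ−μ)² = (1.20)² + (-0.51)² + (-0.78)² + (-1.49)² + (0.25)² = 4.5911.
Posterior: Inv-Gamma(2.65 + 5/2, 6.40 + 4.5911/2) = Inv-Gamma(5.15, 8.69555).
E[σ²|data] = β/(α−1) = 8.69555/4.15 = 2.0953.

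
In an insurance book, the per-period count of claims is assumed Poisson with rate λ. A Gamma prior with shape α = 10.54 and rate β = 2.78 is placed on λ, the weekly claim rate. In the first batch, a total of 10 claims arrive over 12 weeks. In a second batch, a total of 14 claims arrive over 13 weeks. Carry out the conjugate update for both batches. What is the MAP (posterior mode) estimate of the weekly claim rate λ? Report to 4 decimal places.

With a Gamma(shape α, rate β) prior, the Poisson likelihood is conjugate: the posterior is Gamma(α + ΣXᵢ, β + n).
After batch 1: Gamma(α+S, β+n) = Gamma(10.54+10, 2.78+12) = Gamma(20.54, 14.78).
After batch 2: Gamma(α+S, β+n) = Gamma(20.54+14, 14.78+13) = Gamma(34.54, 27.78).
Mode of Gamma(α,β) for α≥1 is (α−1)/β = 33.54/27.78 = 1.2073.

1.2073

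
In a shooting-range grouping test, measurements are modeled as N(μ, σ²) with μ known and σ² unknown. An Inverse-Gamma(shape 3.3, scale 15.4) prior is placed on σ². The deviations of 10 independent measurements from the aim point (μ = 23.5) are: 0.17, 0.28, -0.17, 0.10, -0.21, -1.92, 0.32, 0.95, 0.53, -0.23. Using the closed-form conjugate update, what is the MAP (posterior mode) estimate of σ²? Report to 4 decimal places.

1.9363

With known mean μ and an Inverse-Gamma(α, β) prior on σ², the Normal likelihood is conjugate: posterior is Inv-Gamma(α + n/2, β + Σ(xᵢ−μ)²/2).
Σ(xᵢ−μ)² = (0.17)² + (0.28)² + (-0.17)² + (0.10)² + (-0.21)² + (-1.92)² + (0.32)² + (0.95)² + (0.53)² + (-0.23)² = 5.2154.
Posterior: Inv-Gamma(3.3 + 10/2, 15.4 + 5.2154/2) = Inv-Gamma(8.30, 18.00770).
Mode = β/(α+1) = 18.00770/9.30 = 1.9363.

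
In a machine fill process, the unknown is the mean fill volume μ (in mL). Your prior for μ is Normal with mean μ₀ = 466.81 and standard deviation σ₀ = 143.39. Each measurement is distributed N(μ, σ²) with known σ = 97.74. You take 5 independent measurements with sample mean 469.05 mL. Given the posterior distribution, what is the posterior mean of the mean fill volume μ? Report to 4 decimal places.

For Normal data with known variance σ², a Normal(μ₀, σ₀²) prior on μ is conjugate. Posterior precision = 1/σ₀² + n/σ²; posterior mean is the precision-weighted average of μ₀ and x̄.
n·x̄ = 5·469.05 = 2345.25.
σ₀² = 143.39² = 20560.6921, σ² = 97.74² = 9553.1076; σ² + n·σ₀² = 9553.1076 + 5·20560.6921 = 112356.5681.
Posterior mean = (μ₀/σ₀² + n·x̄/σ²)/(1/σ₀² + n/σ²) = (σ²·μ₀ + σ₀²·n·x̄)/(σ² + n·σ₀²) = (9553.1076·466.81 + 20560.6921·2345.25)/112356.5681 = 52679449.306281/112356.5681 = 468.8595.

468.8595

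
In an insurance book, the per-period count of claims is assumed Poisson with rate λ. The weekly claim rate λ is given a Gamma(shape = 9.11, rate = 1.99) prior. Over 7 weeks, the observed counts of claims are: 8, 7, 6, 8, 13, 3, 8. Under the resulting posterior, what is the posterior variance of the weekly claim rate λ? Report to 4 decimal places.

0.7685

With a Gamma(shape α, rate β) prior, the Poisson likelihood is conjugate: the posterior is Gamma(α + ΣXᵢ, β + n).
Sum of counts S = 53 over n = 7 weeks.
Posterior: Gamma(α+S, β+n) = Gamma(9.11+53, 1.99+7) = Gamma(62.11, 8.99).
Var = α/β² = 62.11/8.99² = 0.7685.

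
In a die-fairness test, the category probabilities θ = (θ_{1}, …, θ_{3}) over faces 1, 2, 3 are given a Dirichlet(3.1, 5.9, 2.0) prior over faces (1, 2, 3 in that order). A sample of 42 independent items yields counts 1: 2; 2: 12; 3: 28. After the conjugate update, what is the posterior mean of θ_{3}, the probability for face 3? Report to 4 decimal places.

0.5660

The Dirichlet prior is conjugate to the Multinomial likelihood: each posterior αⱼ = prior αⱼ + observed count nⱼ.
Posterior concentration: (5.1, 17.9, 30.0), total = 53.0.
E[θ_{3}|data] = α_{3}/Σα = 30.0/53.0 = 0.5660.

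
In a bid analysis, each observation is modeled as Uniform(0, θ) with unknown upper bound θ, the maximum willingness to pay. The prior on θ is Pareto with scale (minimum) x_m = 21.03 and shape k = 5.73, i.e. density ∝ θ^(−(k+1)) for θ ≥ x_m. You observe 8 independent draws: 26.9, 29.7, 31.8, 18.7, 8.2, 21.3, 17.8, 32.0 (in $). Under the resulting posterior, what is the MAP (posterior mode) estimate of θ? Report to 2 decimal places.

32.00

A Pareto(scale x_m, shape k) prior on the upper bound θ of Uniform(0, θ) is conjugate: posterior is Pareto(max(x_m, max xᵢ), k + n).
Sample maximum = 32.0; prior scale x_m = 21.03 → posterior scale = max = 32.00.
Posterior shape = 5.73 + 8 = 13.73.
The Pareto density is decreasing on [x_m, ∞), so the mode is x_m = 32.00.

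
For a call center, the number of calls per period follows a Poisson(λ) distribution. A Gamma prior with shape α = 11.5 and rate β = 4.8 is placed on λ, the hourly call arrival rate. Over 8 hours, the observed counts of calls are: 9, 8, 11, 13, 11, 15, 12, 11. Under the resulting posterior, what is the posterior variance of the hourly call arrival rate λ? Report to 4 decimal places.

With a Gamma(shape α, rate β) prior, the Poisson likelihood is conjugate: the posterior is Gamma(α + ΣXᵢ, β + n).
Sum of counts S = 90 over n = 8 hours.
Posterior: Gamma(α+S, β+n) = Gamma(11.5+90, 4.8+8) = Gamma(101.5, 12.8).
Var = α/β² = 101.5/12.8² = 0.6195.

0.6195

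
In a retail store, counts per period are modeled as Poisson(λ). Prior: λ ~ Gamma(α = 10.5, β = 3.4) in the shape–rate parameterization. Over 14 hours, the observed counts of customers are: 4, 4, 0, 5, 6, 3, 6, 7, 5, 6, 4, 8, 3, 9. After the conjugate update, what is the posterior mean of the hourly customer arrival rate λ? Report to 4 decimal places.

4.6264

With a Gamma(shape α, rate β) prior, the Poisson likelihood is conjugate: the posterior is Gamma(α + ΣXᵢ, β + n).
Sum of counts S = 70 over n = 14 hours.
Posterior: Gamma(α+S, β+n) = Gamma(10.5+70, 3.4+14) = Gamma(80.5, 17.4).
Posterior mean = α/β = 80.5/17.4 = 4.6264.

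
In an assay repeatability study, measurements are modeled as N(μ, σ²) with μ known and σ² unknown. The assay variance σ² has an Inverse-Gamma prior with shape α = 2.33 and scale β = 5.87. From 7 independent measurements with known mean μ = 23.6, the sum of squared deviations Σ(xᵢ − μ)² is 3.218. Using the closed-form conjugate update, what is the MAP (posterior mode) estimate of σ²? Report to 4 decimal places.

With known mean μ and an Inverse-Gamma(α, β) prior on σ², the Normal likelihood is conjugate: posterior is Inv-Gamma(α + n/2, β + Σ(xᵢ−μ)²/2).
Posterior: Inv-Gamma(2.33 + 7/2, 5.87 + 3.218/2) = Inv-Gamma(5.83, 7.4790).
Mode = β/(α+1) = 7.4790/6.83 = 1.0950.

1.0950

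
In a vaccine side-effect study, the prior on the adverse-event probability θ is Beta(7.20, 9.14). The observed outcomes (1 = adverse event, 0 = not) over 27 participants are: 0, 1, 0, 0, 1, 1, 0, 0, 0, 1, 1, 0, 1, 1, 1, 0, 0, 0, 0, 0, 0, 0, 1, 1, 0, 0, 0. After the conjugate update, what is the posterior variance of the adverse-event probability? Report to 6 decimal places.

The Beta prior is conjugate to a Binomial/Bernoulli likelihood; the update adds successes to α and failures to β.
Posterior: Beta(α+k, β+n−k) = Beta(7.20+10, 9.14+17) = Beta(17.20, 26.14).
Var = αβ/((α+β)²(α+β+1)) = 17.20·26.14/(43.34²·44.34) = 0.005398.

0.005398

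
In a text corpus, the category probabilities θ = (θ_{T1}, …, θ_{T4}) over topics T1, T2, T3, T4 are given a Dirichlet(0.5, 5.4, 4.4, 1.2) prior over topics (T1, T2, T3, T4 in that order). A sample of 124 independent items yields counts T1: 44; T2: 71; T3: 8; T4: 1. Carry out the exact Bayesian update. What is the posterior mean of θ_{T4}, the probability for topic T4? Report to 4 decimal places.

The Dirichlet prior is conjugate to the Multinomial likelihood: each posterior αⱼ = prior αⱼ + observed count nⱼ.
Posterior concentration: (44.5, 76.4, 12.4, 2.2), total = 135.5.
E[θ_{T4}|data] = α_{T4}/Σα = 2.2/135.5 = 0.0162.

0.0162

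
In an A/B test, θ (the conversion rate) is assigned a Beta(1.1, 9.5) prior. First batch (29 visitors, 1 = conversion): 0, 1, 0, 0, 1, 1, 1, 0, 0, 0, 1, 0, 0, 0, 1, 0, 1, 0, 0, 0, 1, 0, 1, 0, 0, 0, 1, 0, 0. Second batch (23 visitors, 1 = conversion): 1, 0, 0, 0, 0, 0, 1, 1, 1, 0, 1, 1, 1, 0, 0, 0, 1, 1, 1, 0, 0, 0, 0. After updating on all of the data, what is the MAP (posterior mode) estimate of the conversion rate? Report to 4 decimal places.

The Beta prior is conjugate to a Binomial/Bernoulli likelihood; the update adds successes to α and failures to β.
After batch 1: Beta(1.1+10, 9.5+19) = Beta(11.1, 28.5).
After batch 2: Beta(11.1+10, 28.5+13) = Beta(21.1, 41.5).
Mode of Beta(a,b) for a,b>1 is (a−1)/(a+b−2) = 20.1/60.6 = 0.3317.

0.3317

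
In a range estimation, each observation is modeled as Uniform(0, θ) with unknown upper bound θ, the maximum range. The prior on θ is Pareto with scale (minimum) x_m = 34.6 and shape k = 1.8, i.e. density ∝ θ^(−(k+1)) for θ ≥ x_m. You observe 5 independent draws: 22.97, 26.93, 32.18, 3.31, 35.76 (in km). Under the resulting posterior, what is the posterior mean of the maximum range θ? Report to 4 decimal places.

A Pareto(scale x_m, shape k) prior on the upper bound θ of Uniform(0, θ) is conjugate: posterior is Pareto(max(x_m, max xᵢ), k + n).
Sample maximum = 35.76; prior scale x_m = 34.6 → posterior scale = max = 35.76.
Posterior shape = 1.8 + 5 = 6.8.
E[θ|data] = k·x_m/(k−1) = 6.8·35.76/5.8 = 41.9255.

41.9255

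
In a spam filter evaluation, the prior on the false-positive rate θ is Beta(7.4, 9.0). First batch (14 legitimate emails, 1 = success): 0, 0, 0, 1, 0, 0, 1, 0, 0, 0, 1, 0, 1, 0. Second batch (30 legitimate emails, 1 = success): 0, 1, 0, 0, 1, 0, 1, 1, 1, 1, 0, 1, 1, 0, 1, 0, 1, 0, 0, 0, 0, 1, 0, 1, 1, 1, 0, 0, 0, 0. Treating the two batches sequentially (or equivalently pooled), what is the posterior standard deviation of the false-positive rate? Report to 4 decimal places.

The Beta prior is conjugate to a Binomial/Bernoulli likelihood; the update adds successes to α and failures to β.
After batch 1: Beta(7.4+4, 9.0+10) = Beta(11.4, 19.0).
After batch 2: Beta(11.4+14, 19.0+16) = Beta(25.4, 35.0).
Var = αβ/((α+β)²(α+β+1)) = 25.4·35.0/(60.4²·61.4) = 0.00396880; SD = √0.00396880 = 0.0630.

0.0630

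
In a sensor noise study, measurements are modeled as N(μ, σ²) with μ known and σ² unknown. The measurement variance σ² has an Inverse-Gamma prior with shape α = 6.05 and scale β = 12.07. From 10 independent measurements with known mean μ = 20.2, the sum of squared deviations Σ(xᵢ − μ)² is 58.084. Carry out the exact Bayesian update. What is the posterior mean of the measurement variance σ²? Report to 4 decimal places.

With known mean μ and an Inverse-Gamma(α, β) prior on σ², the Normal likelihood is conjugate: posterior is Inv-Gamma(α + n/2, β + Σ(xᵢ−μ)²/2).
Posterior: Inv-Gamma(6.05 + 10/2, 12.07 + 58.084/2) = Inv-Gamma(11.05, 41.1120).
E[σ²|data] = β/(α−1) = 41.1120/10.05 = 4.0907.

4.0907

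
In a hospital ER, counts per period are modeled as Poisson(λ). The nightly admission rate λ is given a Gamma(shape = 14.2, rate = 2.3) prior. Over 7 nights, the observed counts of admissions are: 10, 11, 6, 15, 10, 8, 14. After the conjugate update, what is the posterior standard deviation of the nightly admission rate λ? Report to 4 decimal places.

With a Gamma(shape α, rate β) prior, the Poisson likelihood is conjugate: the posterior is Gamma(α + ΣXᵢ, β + n).
Sum of counts S = 74 over n = 7 nights.
Posterior: Gamma(α+S, β+n) = Gamma(14.2+74, 2.3+7) = Gamma(88.2, 9.3).
SD = √α/β = √88.2/9.3 = 1.0098.

1.0098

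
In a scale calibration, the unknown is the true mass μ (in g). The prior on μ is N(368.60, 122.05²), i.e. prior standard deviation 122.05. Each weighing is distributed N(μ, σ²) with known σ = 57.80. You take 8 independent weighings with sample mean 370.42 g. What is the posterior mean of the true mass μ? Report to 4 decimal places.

370.3704

For Normal data with known variance σ², a Normal(μ₀, σ₀²) prior on μ is conjugate. Posterior precision = 1/σ₀² + n/σ²; posterior mean is the precision-weighted average of μ₀ and x̄.
n·x̄ = 8·370.42 = 2963.36.
σ₀² = 122.05² = 14896.2025, σ² = 57.80² = 3340.84; σ² + n·σ₀² = 3340.84 + 8·14896.2025 = 122510.46.
Posterior mean = (μ₀/σ₀² + n·x̄/σ²)/(1/σ₀² + n/σ²) = (σ²·μ₀ + σ₀²·n·x̄)/(σ² + n·σ₀²) = (3340.84·368.60 + 14896.2025·2963.36)/122510.46 = 45374244.2644/122510.46 = 370.3704.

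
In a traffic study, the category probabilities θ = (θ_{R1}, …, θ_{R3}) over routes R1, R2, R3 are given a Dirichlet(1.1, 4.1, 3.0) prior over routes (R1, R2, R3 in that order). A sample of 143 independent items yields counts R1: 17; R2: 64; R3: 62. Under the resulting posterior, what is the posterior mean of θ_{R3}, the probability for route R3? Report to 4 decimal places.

The Dirichlet prior is conjugate to the Multinomial likelihood: each posterior αⱼ = prior αⱼ + observed count nⱼ.
Posterior concentration: (18.1, 68.1, 65.0), total = 151.2.
E[θ_{R3}|data] = α_{R3}/Σα = 65.0/151.2 = 0.4299.

0.4299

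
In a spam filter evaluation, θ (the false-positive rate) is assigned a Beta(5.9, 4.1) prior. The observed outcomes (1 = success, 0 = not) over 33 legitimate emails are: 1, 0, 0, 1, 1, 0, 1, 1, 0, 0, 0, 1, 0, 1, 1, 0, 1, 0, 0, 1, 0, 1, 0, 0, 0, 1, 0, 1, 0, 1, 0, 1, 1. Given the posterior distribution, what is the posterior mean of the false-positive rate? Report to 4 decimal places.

0.5093

The Beta prior is conjugate to a Binomial/Bernoulli likelihood; the update adds successes to α and failures to β.
Posterior: Beta(α+k, β+n−k) = Beta(5.9+16, 4.1+17) = Beta(21.9, 21.1).
Posterior mean = α/(α+β) = 21.9/43.0 = 0.5093.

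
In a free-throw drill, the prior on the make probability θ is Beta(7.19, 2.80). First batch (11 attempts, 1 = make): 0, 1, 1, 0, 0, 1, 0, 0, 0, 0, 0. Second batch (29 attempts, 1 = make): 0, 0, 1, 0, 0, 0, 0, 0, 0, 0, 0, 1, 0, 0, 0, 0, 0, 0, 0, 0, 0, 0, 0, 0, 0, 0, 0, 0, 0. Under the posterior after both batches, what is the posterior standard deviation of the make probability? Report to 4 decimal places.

The Beta prior is conjugate to a Binomial/Bernoulli likelihood; the update adds successes to α and failures to β.
After batch 1: Beta(7.19+3, 2.80+8) = Beta(10.19, 10.80).
After batch 2: Beta(10.19+2, 10.80+27) = Beta(12.19, 37.80).
Var = αβ/((α+β)²(α+β+1)) = 12.19·37.80/(49.99²·50.99) = 0.00361613; SD = √0.00361613 = 0.0601.

0.0601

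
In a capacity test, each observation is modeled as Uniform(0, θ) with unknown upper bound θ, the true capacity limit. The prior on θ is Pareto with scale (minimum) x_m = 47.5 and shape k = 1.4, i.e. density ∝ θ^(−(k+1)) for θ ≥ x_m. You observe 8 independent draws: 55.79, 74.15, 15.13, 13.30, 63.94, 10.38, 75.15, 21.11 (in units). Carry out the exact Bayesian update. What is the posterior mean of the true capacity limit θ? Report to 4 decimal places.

84.0964

A Pareto(scale x_m, shape k) prior on the upper bound θ of Uniform(0, θ) is conjugate: posterior is Pareto(max(x_m, max xᵢ), k + n).
Sample maximum = 75.15; prior scale x_m = 47.5 → posterior scale = max = 75.15.
Posterior shape = 1.4 + 8 = 9.4.
E[θ|data] = k·x_m/(k−1) = 9.4·75.15/8.4 = 84.0964.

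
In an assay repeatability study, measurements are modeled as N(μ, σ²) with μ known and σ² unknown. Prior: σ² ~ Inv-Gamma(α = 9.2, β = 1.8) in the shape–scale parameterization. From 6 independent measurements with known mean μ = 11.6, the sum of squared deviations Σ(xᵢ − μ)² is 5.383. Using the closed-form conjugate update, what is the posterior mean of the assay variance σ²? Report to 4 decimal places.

0.4010

With known mean μ and an Inverse-Gamma(α, β) prior on σ², the Normal likelihood is conjugate: posterior is Inv-Gamma(α + n/2, β + Σ(xᵢ−μ)²/2).
Posterior: Inv-Gamma(9.2 + 6/2, 1.8 + 5.383/2) = Inv-Gamma(12.20, 4.4915).
E[σ²|data] = β/(α−1) = 4.4915/11.20 = 0.4010.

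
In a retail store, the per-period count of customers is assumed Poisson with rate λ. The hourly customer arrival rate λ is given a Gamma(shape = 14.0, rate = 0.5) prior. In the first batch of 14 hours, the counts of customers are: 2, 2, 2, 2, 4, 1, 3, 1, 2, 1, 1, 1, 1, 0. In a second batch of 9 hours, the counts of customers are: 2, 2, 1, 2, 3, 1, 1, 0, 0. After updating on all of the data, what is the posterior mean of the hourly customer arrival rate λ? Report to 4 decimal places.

2.0851

With a Gamma(shape α, rate β) prior, the Poisson likelihood is conjugate: the posterior is Gamma(α + ΣXᵢ, β + n).
Batch 1: sum of counts S = 23 over n = 14 hours.
After batch 1: Gamma(α+S, β+n) = Gamma(14.0+23, 0.5+14) = Gamma(37.0, 14.5).
Batch 2: sum of counts S = 12 over n = 9 hours.
After batch 2: Gamma(α+S, β+n) = Gamma(37.0+12, 14.5+9) = Gamma(49.0, 23.5).
Posterior mean = α/β = 49.0/23.5 = 2.0851.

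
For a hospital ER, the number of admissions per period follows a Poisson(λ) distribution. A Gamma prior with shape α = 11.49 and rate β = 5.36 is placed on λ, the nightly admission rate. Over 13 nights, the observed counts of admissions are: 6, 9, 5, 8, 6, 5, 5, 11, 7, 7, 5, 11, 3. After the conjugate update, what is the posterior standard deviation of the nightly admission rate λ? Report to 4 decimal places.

With a Gamma(shape α, rate β) prior, the Poisson likelihood is conjugate: the posterior is Gamma(α + ΣXᵢ, β + n).
Sum of counts S = 88 over n = 13 nights.
Posterior: Gamma(α+S, β+n) = Gamma(11.49+88, 5.36+13) = Gamma(99.49, 18.36).
SD = √α/β = √99.49/18.36 = 0.5433.

0.5433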